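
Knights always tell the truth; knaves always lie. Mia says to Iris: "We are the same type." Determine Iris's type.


Mia says: "We are the same type."
Case 1: Mia is a Knight (truth-teller)
  Statement is true → they ARE the same → Iris is also a Knight
Case 2: Mia is a Knave (liar)
  Statement is false → they are NOT the same → Iris is a Knight
In both cases, Iris is a Knight.

Knight


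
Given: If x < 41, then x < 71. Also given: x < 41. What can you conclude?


Modus ponens: P → Q, P ⊢ Q
P: x < 41
Q: x < 71
We have P → Q and P is true.
By modus ponens, Q must be true.

x < 71


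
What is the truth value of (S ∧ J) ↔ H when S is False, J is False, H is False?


S = False, J = False, H = False
Step 1: S ∧ J = False AND False = False
Step 2: (False) ↔ H: true when both sides have same truth value.
Result: False ↔ False = True

True


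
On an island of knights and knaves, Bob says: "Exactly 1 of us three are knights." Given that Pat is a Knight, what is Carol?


Bob claims exactly 1 knights among Bob, Pat, Carol.
Given: Pat is a Knight.

Case 1: Bob is a Knight (tells truth)
  Then exactly 1 of the three are knights.
  Counting Bob, Pat: 2 knight(s) so far. Need -1 more → impossible.
Case 2: Bob is a Knave (lies)
  Then the count is NOT 1.
  If Carol = Knave, count = 1 = 1 → claim would be true, contradicts lie.
  If Carol = Knight, count = 2 ≠ 1 → lie confirmed ✓

Carol is a Knight.

Knight


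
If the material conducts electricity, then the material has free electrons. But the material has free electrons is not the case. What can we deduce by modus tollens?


Modus tollens: P → Q, ¬Q ⊢ ¬P
P: the material conducts electricity
Q: the material has free electrons
We have P → Q and Q is false.
By modus tollens, P must be false.

It is not the case that the material conducts electricity


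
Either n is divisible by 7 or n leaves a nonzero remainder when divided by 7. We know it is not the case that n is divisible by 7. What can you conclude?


Disjunctive syllogism: P ∨ Q, ¬P ⊢ Q
Disjunction: n is divisible by 7 ∨ n leaves a nonzero remainder when divided by 7
We know it is not the case that n is divisible by 7.
By disjunctive syllogism, the other disjunct must be true.

n leaves a nonzero remainder when divided by 7


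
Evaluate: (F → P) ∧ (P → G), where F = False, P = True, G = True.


F = False, P = True, G = True
Step 1: F → P is false only when F=True and P=False. Result: True
Step 2: P → G is false only when P=True and G=False. Result: True
Step 3: True ∧ True = True

True


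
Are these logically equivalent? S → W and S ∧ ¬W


Expression 1: S → W
Expression 2: S ∧ ¬W
Truth table (S W | Expr1 Expr2):
  T T |   T     F   ← differ
  T F |   F     T   ← differ
  F T |   T     F   ← differ
  F F |   T     F   ← differ
Counterexample: S=T, W=T gives Expr1 = T but Expr2 = F, so the expressions are NOT logically equivalent.

No


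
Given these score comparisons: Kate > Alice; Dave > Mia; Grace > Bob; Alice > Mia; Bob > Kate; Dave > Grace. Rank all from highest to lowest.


Constraints: Kate > Alice; Dave > Mia; Grace > Bob; Alice > Mia; Bob > Kate; Dave > Grace
Method: at each step, the next-highest is the one remaining person who never appears on the smaller side of a constraint between remaining people.
  Step 1: remaining {Kate, Dave, Bob, Grace, Alice, Mia}; on the smaller side: {Kate, Bob, Grace, Alice, Mia} → Dave is next (Dave > Mia; Dave > Grace).
  Step 2: remaining {Kate, Bob, Grace, Alice, Mia}; on the smaller side: {Kate, Bob, Alice, Mia} → Grace is next (Grace > Bob).
  Step 3: remaining {Kate, Bob, Alice, Mia}; on the smaller side: {Kate, Alice, Mia} → Bob is next (Bob > Kate).
  Step 4: remaining {Kate, Alice, Mia}; on the smaller side: {Alice, Mia} → Kate is next (Kate > Alice).
  Step 5: remaining {Alice, Mia}; on the smaller side: {Mia} → Alice is next (Alice > Mia).
  Step 6: only Mia remains → lowest.
Final ranking (highest to lowest):

Dave > Grace > Bob > Kate > Alice > Mia


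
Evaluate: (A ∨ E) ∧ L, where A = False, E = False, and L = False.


A = False, E = False, L = False
Step 1: A ∨ E = False OR False = False
Step 2: False ∧ L = False AND False = False
OR is true when at least one operand is true; AND requires both.

False


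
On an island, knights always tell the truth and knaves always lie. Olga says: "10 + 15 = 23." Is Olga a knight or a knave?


Statement: "10 + 15 = 23."
Actual: 10 + 15 = 25
Claimed: 23
Statement is FALSE → Olga lies → Knave

Knave


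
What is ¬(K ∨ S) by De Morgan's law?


De Morgan's law: ¬(P ∨ Q) ≡ ¬P ∧ ¬Q
¬(K ∨ S) = ¬K ∧ ¬S

¬K ∧ ¬S


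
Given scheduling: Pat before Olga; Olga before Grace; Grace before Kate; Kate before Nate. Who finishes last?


Constraints: Pat before Olga; Olga before Grace; Grace before Kate; Kate before Nate
The last task can have nothing scheduled after it, so it must never appear on the left of a 'before'.
Tasks appearing before some other task: Pat, Olga, Grace, Kate.
The only task not in that list is Nate → it is last.

Nate


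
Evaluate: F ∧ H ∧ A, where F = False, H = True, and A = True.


F = False, H = True, A = True
Step 1: F ∧ H = False AND True = False
Step 2: (False) ∧ A = (False) AND True = False
AND is true only when ALL operands are true.

False


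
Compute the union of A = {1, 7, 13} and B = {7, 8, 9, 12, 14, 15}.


A = {1, 7, 13}
B = {7, 8, 9, 12, 14, 15}
Operation: union
All elements combined: 1, 7, 8, 9, 12, 13, 14, 15

{1, 7, 8, 9, 12, 13, 14, 15}


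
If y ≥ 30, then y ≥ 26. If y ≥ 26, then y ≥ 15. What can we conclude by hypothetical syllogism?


Hypothetical syllogism: P → Q, Q → R ⊢ P → R
Premise 1: y ≥ 30 → y ≥ 26
Premise 2: y ≥ 26 → y ≥ 15
Chain the implications: the middle term (y ≥ 26) links the two.
Conclusion: If y ≥ 30, then y ≥ 15.

If y ≥ 30, then y ≥ 15.


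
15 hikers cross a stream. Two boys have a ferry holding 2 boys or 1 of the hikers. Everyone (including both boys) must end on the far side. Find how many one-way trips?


Per crossing of one of the hikers: boys→, one←, one of the hikers→, one← = 4 trips
15 × 4 = 60, + 1 final boys→ = 61
Minimum trips = 61

61


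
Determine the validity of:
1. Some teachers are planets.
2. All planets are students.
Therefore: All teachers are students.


Premise 1: Some teachers are planets.
Premise 2: All planets are students.
Conclusion: All teachers are students.
Fallacy: illicit minor. The minor term (teachers) is distributed in the conclusion ('All teachers ...') but undistributed in its premise ('Some teachers are planets' doesn't cover all teachers).
Only 'Some teachers are students' follows, not 'All'.

Invalid


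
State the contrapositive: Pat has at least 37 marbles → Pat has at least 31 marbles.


Original: If Pat has at least 37 marbles, then Pat has at least 31 marbles
Contrapositive: If ¬Q, then ¬P
Negate Q: not (Pat has at least 31 marbles)
Negate P: not (Pat has at least 37 marbles)

If not (Pat has at least 31 marbles), then not (Pat has at least 37 marbles).


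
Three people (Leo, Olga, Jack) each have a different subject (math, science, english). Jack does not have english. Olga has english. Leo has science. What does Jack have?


From clues:
  Leo → science
  Olga → english
By elimination, Jack gets the remaining.

math


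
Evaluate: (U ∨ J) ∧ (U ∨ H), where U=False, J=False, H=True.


U = False, J = False, H = True
Expression: (U ∨ J) ∧ (U ∨ H)
Step 1: U ∨ J = False OR False = False
Step 2: U ∨ H = False OR True = True
Step 3: (False) ∧ (True) = False AND True = False

False


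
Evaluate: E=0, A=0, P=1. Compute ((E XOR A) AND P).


E XOR A = 0^0 = 0
0 AND 1 = 0

0


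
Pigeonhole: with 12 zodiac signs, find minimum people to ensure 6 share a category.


Pigeonhole: to guarantee k in one of n categories, need (k-1)×n + 1.
k = 6, n = 12
Minimum = (6-1) × 12 + 1 = 5 × 12 + 1

61


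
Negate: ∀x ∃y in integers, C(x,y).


Original: ∀x ∃y C(x,y)
Rule: ¬∀→∃, ¬∃→∀, negate predicate.
Negation: ∃x ∀y ¬C(x,y)

∃x ∀y ¬C(x,y)


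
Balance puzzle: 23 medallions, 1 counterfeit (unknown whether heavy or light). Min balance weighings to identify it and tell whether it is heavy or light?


Let n = 23. 46 possibilities (n medallions × lighter/heavier); each weighing has 3 outcomes.
Bound for k weighings: say the first weighing puts j medallions on each pan. If it tips, the 2j weighed medallions remain suspects (each with a known direction) and k-1 weighings give 3^(k-1) outcomes; 3^(k-1) is odd, so 2j ≤ 3^(k-1) - 1. If it balances, the n - 2j unweighed medallions remain with direction unknown: 2(n - 2j) ≤ 3^(k-1) - 1 by the same parity argument. Adding, n ≤ (3^(k-1) - 1) + (3^(k-1) - 1)/2 = (3^k - 3)/2, and the classical three-group strategy achieves this (3 medallions in 2 weighings, 12 in 3, 39 in 4, 120 in 5).
So we need the smallest k with (3^k - 3)/2 ≥ 23.
k = 3: (3^3 - 3)/2 = 12 < 23 ✗
k = 4: (3^4 - 3)/2 = 39 ≥ 23 ✓

4


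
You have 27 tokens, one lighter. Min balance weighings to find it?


Each weighing has 3 outcomes (left heavy / balance / right heavy), so k weighings distinguish at most 3^k cases; splitting into three near-equal groups achieves this.
Need 3^k ≥ 27: 3^2 = 9 < 27 ≤ 3^3 = 27
k = ⌈log₃(27)⌉ = 3

3


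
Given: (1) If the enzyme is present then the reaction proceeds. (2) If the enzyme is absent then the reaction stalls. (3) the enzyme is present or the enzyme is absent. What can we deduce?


Constructive dilemma: (P → Q) ∧ (R → S), P ∨ R ⊢ Q ∨ S
Premise 1: the enzyme is present → the reaction proceeds
Premise 2: the enzyme is absent → the reaction stalls
Premise 3: the enzyme is present ∨ the enzyme is absent
Case 1: Assuming the enzyme is present, then by Premise 1, the reaction proceeds.
Case 2: Assuming the enzyme is absent, then by Premise 2, the reaction stalls.
Since one of the enzyme is present or the enzyme is absent must hold, we get the reaction proceeds or the reaction stalls.

The reaction proceeds or the reaction stalls.


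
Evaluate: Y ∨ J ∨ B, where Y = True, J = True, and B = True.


Y = True, J = True, B = True
Step 1: Y ∨ J = True OR True = True
Step 2: True ∨ B = True OR True = True
OR is true when at least one operand is true.

True


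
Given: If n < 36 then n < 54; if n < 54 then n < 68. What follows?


Hypothetical syllogism: P → Q, Q → R ⊢ P → R
Premise 1: n < 36 → n < 54
Premise 2: n < 54 → n < 68
Chain the implications: the middle term (n < 54) links the two.
Conclusion: If n < 36, then n < 68.

If n < 36, then n < 68.


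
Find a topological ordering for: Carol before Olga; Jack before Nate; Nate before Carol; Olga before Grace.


Constraints: Carol before Olga; Jack before Nate; Nate before Carol; Olga before Grace
Method: repeatedly schedule the remaining task that has no remaining task required before it.
  Step 1: remaining {Grace, Jack, Olga, Carol, Nate}; every task except Jack still has a predecessor pending → schedule Jack.
  Step 2: remaining {Grace, Olga, Carol, Nate}; every task except Nate still has a predecessor pending → schedule Nate.
  Step 3: remaining {Grace, Olga, Carol}; every task except Carol still has a predecessor pending → schedule Carol.
  Step 4: remaining {Grace, Olga}; every task except Olga still has a predecessor pending → schedule Olga.
  Step 5: only Grace remains → schedule Grace.
Resulting order:

Jack → Nate → Carol → Olga → Grace


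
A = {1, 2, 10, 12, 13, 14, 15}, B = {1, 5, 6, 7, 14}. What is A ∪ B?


A = {1, 2, 10, 12, 13, 14, 15}
B = {1, 5, 6, 7, 14}
Operation: union
All elements combined: 1, 2, 5, 6, 7, 10, 12, 13, 14, 15

{1, 2, 5, 6, 7, 10, 12, 13, 14, 15}


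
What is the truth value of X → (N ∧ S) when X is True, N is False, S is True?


X = True, N = False, S = True
Step 1: N ∧ S = False AND True = False
Step 2: X → (False): false only when X=True and consequent=False.
Result: False

False


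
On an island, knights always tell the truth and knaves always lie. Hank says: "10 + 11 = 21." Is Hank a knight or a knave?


Statement: "10 + 11 = 21."
Actual: 10 + 11 = 21
Claimed: 21
Statement is TRUE → Hank tells the truth → Knight

Knight


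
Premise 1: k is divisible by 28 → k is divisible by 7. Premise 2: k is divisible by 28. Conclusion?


Modus ponens: P → Q, P ⊢ Q
P: k is divisible by 28
Q: k is divisible by 7
We have P → Q and P is true.
By modus ponens, Q must be true.

k is divisible by 7


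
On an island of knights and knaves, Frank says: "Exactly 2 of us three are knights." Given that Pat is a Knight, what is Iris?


Frank claims exactly 2 knights among Frank, Pat, Iris.
Given: Pat is a Knight.

Case 1: Frank is a Knight (tells truth)
  Then exactly 2 of the three are knights.
  Counting Frank, Pat: 2 knight(s) so far. Need 0 more → Iris = Knave.
Case 2: Frank is a Knave (lies)
  Then the count is NOT 2.
  If Iris = Knight, count = 2 = 2 → claim would be true, contradicts lie.
  If Iris = Knave, count = 1 ≠ 2 → lie confirmed ✓

Iris is a Knave.

Knave


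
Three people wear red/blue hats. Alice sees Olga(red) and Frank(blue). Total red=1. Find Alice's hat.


Total red = 1, seen red = 1
Own red = 1 - 1 = 0
Alice's hat is blue.

blue


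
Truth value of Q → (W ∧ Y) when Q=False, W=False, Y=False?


Q = False, W = False, Y = False
Expression: Q → (W ∧ Y)
Step 1: W ∧ Y = False AND False = False
Step 2: Q → (False) = False → False = True

True


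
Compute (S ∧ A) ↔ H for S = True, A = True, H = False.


S = True, A = True, H = False
Step 1: S ∧ A = True AND True = True
Step 2: (True) ↔ H: true when both sides have same truth value.
Result: True ↔ False = False

False


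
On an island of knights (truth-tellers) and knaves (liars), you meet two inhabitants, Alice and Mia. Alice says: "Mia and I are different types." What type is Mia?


Alice says: "Mia and I are different types."
Case 1: Alice is a Knight (truth-teller)
  Statement is true → they ARE different → Mia is a Knave
Case 2: Alice is a Knave (liar)
  Statement is false → they are NOT different → Mia is a Knave
In both cases, Mia is a Knave.

Knave


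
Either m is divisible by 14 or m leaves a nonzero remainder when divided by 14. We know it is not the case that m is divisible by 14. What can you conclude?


Disjunctive syllogism: P ∨ Q, ¬P ⊢ Q
Disjunction: m is divisible by 14 ∨ m leaves a nonzero remainder when divided by 14
We know it is not the case that m is divisible by 14.
By disjunctive syllogism, the other disjunct must be true.

m leaves a nonzero remainder when divided by 14


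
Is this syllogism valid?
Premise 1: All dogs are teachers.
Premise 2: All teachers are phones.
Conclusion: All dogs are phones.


Premise 1: All dogs are teachers.
Premise 2: All teachers are phones.
Conclusion: All dogs are phones.
Barbara syllogism (AAA-1): All A are B, All B are C → All A are C.
Middle term (teachers) distributed in premise 2.

Valid


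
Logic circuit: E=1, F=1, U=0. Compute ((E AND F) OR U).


E AND F = 1&1 = 1
1 OR 0 = 1

1


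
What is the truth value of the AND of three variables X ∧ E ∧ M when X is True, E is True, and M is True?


X = True, E = True, M = True
Step 1: X ∧ E = True AND True = True
Step 2: (True) ∧ M = (True) AND True = True
AND is true only when ALL operands are true.

True


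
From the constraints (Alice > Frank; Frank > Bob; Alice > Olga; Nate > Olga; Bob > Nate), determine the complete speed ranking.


Constraints: Alice > Frank; Frank > Bob; Alice > Olga; Nate > Olga; Bob > Nate
Method: at each step, the next-highest is the one remaining person who never appears on the smaller side of a constraint between remaining people.
  Step 1: remaining {Nate, Frank, Alice, Olga, Bob}; on the smaller side: {Nate, Frank, Olga, Bob} → Alice is next (Alice > Frank; Alice > Olga).
  Step 2: remaining {Nate, Frank, Olga, Bob}; on the smaller side: {Nate, Olga, Bob} → Frank is next (Frank > Bob).
  Step 3: remaining {Nate, Olga, Bob}; on the smaller side: {Nate, Olga} → Bob is next (Bob > Nate).
  Step 4: remaining {Nate, Olga}; on the smaller side: {Olga} → Nate is next (Nate > Olga).
  Step 5: only Olga remains → lowest.
Final ranking (highest to lowest):

Alice > Frank > Bob > Nate > Olga


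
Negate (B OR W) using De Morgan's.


De Morgan's law: ¬(P ∨ Q) ≡ ¬P ∧ ¬Q
¬(B ∨ W) = ¬B ∧ ¬W

¬B ∧ ¬W


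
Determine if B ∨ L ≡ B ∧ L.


Expression 1: B ∨ L
Expression 2: B ∧ L
Truth table (B L | Expr1 Expr2):
  T T |   T     T
  T F |   T     F   ← differ
  F T |   T     F   ← differ
  F F |   F     F
Counterexample: B=T, L=F gives Expr1 = T but Expr2 = F, so the expressions are NOT logically equivalent.

No


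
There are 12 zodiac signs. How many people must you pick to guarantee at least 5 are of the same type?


Pigeonhole: to guarantee k in one of n categories, need (k-1)×n + 1.
k = 5, n = 12
Minimum = (5-1) × 12 + 1 = 4 × 12 + 1

49


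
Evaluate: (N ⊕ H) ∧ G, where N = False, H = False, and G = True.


N = False, H = False, G = True
Step 1: N ⊕ H = False XOR False = False
Step 2: False ∧ G = False AND True = False
XOR true when exactly one of N,H is true; then AND with G.

False


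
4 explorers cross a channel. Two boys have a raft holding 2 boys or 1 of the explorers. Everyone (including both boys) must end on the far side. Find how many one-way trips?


Per crossing of one of the explorers: boys→, one←, one of the explorers→, one← = 4 trips
4 × 4 = 16, + 1 final boys→ = 17
Minimum trips = 17

17


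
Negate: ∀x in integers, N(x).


Original: ∀x N(x)
Rule: ¬∀→∃, ¬∃→∀, negate predicate.
Negation: ∃x ¬N(x)

∃x ¬N(x)


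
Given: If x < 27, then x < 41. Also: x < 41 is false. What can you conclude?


Modus tollens: P → Q, ¬Q ⊢ ¬P
P: x < 27
Q: x < 41
We have P → Q and Q is false.
By modus tollens, P must be false.

It is not the case that x < 27


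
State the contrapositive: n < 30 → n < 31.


Original: If n < 30, then n < 31
Contrapositive: If ¬Q, then ¬P
Negate Q: not (n < 31)
Negate P: not (n < 30)

If not (n < 31), then not (n < 30).


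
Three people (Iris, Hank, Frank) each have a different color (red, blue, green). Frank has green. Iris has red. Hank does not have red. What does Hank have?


From clues:
  Frank → green
  Iris → red
By elimination, Hank gets the remaining.

blue


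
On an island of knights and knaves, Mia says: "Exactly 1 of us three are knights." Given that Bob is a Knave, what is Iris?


Mia claims exactly 1 knights among Mia, Bob, Iris.
Given: Bob is a Knave.

Case 1: Mia is a Knight (tells truth)
  Then exactly 1 of the three are knights.
  Counting Mia, Bob: 1 knight(s) so far. Need 0 more → Iris = Knave.
Case 2: Mia is a Knave (lies)
  Then the count is NOT 1.
  If Iris = Knight, count = 1 = 1 → claim would be true, contradicts lie.
  If Iris = Knave, count = 0 ≠ 1 → lie confirmed ✓

Iris is a Knave.

Knave


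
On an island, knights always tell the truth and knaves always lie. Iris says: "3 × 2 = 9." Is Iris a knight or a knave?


Statement: "3 × 2 = 9."
Actual: 3 × 2 = 6
Claimed: 9
Statement is FALSE → Iris lies → Knave

Knave


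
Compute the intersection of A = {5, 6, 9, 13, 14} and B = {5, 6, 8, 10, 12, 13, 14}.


A = {5, 6, 9, 13, 14}
B = {5, 6, 8, 10, 12, 13, 14}
Operation: intersection
Elements in both: 5, 6, 13, 14

{5, 6, 13, 14}


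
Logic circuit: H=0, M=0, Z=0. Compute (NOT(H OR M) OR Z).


H OR M = 0
NOT(0) = 1
1 OR 0 = 1

1


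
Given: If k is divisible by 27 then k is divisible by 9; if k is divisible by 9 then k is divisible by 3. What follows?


Hypothetical syllogism: P → Q, Q → R ⊢ P → R
Premise 1: k is divisible by 27 → k is divisible by 9
Premise 2: k is divisible by 9 → k is divisible by 3
Chain the implications: the middle term (k is divisible by 9) links the two.
Conclusion: If k is divisible by 27, then k is divisible by 3.

If k is divisible by 27, then k is divisible by 3.


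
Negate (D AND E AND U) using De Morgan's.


De Morgan's law: ¬(P ∧ Q ∧ R) ≡ ¬P ∨ ¬Q ∨ ¬R
¬(D ∧ E ∧ U) = ¬D ∨ ¬E ∨ ¬U

¬D ∨ ¬E ∨ ¬U


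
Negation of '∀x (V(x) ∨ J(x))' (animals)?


Original: ∀x (V(x) ∨ J(x))
Rule: ¬∀→∃, ¬∃→∀, negate predicate.
Negation: ∃x (¬V(x) ∧ ¬J(x))

∃x (¬V(x) ∧ ¬J(x))


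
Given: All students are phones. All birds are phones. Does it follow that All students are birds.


Premise 1: All students are phones.
Premise 2: All birds are phones.
Conclusion: All students are birds.
Fallacy: undistributed middle. phones is predicate in both.
Counterexample: students and birds could be disjoint subsets of phones.

Invalid


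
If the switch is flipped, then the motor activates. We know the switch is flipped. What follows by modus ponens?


Modus ponens: P → Q, P ⊢ Q
P: the switch is flipped
Q: the motor activates
We have P → Q and P is true.
By modus ponens, Q must be true.

The motor activates


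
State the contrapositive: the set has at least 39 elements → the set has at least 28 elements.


Original: If the set has at least 39 elements, then the set has at least 28 elements
Contrapositive: If ¬Q, then ¬P
Negate Q: not (the set has at least 28 elements)
Negate P: not (the set has at least 39 elements)

If not (the set has at least 28 elements), then not (the set has at least 39 elements).


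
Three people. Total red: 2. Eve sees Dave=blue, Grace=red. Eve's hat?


Total red = 2, seen red = 1
Own red = 2 - 1 = 1
Eve's hat is red.

red


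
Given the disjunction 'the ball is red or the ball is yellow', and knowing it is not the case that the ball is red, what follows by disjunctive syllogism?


Disjunctive syllogism: P ∨ Q, ¬P ⊢ Q
Disjunction: the ball is red ∨ the ball is yellow
We know it is not the case that the ball is red.
By disjunctive syllogism, the other disjunct must be true.

The ball is yellow


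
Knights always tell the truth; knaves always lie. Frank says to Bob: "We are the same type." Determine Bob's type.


Frank says: "We are the same type."
Case 1: Frank is a Knight (truth-teller)
  Statement is true → they ARE the same → Bob is also a Knight
Case 2: Frank is a Knave (liar)
  Statement is false → they are NOT the same → Bob is a Knight
In both cases, Bob is a Knight.

Knight


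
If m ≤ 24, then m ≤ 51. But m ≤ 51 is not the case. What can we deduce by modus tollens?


Modus tollens: P → Q, ¬Q ⊢ ¬P
P: m ≤ 24
Q: m ≤ 51
We have P → Q and Q is false.
By modus tollens, P must be false.

It is not the case that m ≤ 24


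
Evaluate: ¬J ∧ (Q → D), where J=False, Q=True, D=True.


J = False, Q = True, D = True
Expression: ¬J ∧ (Q → D)
Step 1: ¬J = NOT False = True
Step 2: Q → D = True → True (false only if Q=True, D=False) = True
Step 3: (True) ∧ (True) = True AND True = True

True


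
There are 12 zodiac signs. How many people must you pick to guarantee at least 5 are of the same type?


Pigeonhole: to guarantee k in one of n categories, need (k-1)×n + 1.
k = 5, n = 12
Minimum = (5-1) × 12 + 1 = 4 × 12 + 1

49


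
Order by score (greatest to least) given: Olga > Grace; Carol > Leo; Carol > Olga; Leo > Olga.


Constraints: Olga > Grace; Carol > Leo; Carol > Olga; Leo > Olga
Method: at each step, the next-highest is the one remaining person who never appears on the smaller side of a constraint between remaining people.
  Step 1: remaining {Carol, Grace, Leo, Olga}; on the smaller side: {Grace, Leo, Olga} → Carol is next (Carol > Leo; Carol > Olga).
  Step 2: remaining {Grace, Leo, Olga}; on the smaller side: {Grace, Olga} → Leo is next (Leo > Olga).
  Step 3: remaining {Grace, Olga}; on the smaller side: {Grace} → Olga is next (Olga > Grace).
  Step 4: only Grace remains → lowest.
Final ranking (highest to lowest):

Carol > Leo > Olga > Grace


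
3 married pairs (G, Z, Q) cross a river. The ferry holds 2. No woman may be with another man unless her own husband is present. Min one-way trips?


Label couples G, Z, Q (H = husband, W = wife).
Counting alone: 6 people, the ferry carries 2 and someone must bring it back, so each round trip nets at most +1 on the far side until the last crossing → at least 9 trips. The jealousy constraint makes 9 impossible; the shortest valid schedule has 11:
1. WG+WZ →  (far: WG,WZ; near: HG,HZ,HQ,WQ)
2. WG ←       (far: WZ; near: HG,HZ,HQ,WG,WQ)
3. WG+WQ →  (far: WG,WZ,WQ; near: HG,HZ,HQ)
4. WG ←       (far: WZ,WQ; near: HG,HZ,HQ,WG)
5. HZ+HQ →  (far: HZ,WZ,HQ,WQ; near: HG,WG)
6. HZ+WZ ←  (far: HQ,WQ; near: HG,WG,HZ,WZ)
7. HG+HZ →  (far: HG,HZ,HQ,WQ; near: WG,WZ)
8. WQ ←       (far: HG,HZ,HQ; near: WG,WZ,WQ)
9. WG+WZ →  (far: HG,WG,HZ,WZ,HQ; near: WQ)
10. HQ ←      (far: HG,WG,HZ,WZ; near: HQ,WQ)
11. HQ+WQ → (far: all six; near: empty)
In every state each wife is either with her husband or with no other man.
Minimum trips = 11

11


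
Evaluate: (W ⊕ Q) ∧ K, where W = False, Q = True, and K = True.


W = False, Q = True, K = True
Step 1: W ⊕ Q = False XOR True = True
Step 2: True ∧ K = True AND True = True
XOR true when exactly one of W,Q is true; then AND with K.

True


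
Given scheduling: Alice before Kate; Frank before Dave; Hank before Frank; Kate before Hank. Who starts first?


Constraints: Alice before Kate; Frank before Dave; Hank before Frank; Kate before Hank
The first task can have nothing scheduled before it, so it must never appear on the right of a 'before'.
Tasks appearing after some 'before': Kate, Dave, Frank, Hank.
The only task not in that list is Alice → it is first.

Alice


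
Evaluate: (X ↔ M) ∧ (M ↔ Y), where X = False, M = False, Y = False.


X = False, M = False, Y = False
Step 1: X ↔ M is true when X and M have the same value. Result: True
Step 2: M ↔ Y is true when M and Y have the same value. Result: True
Step 3: True ∧ True = True

True


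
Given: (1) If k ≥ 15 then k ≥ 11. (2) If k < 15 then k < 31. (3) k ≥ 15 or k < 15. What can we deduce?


Constructive dilemma: (P → Q) ∧ (R → S), P ∨ R ⊢ Q ∨ S
Premise 1: k ≥ 15 → k ≥ 11
Premise 2: k < 15 → k < 31
Premise 3: k ≥ 15 ∨ k < 15
Case 1: Assuming k ≥ 15, then by Premise 1, k ≥ 11.
Case 2: Assuming k < 15, then by Premise 2, k < 31.
Since one of k ≥ 15 or k < 15 must hold, we get k ≥ 11 or k < 31.

k ≥ 11 or k < 31.


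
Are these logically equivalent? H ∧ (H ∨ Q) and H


Expression 1: H ∧ (H ∨ Q)
Expression 2: H
Truth table (H Q | Expr1 Expr2):
  T T |   T     T
  T F |   T     T
  F T |   F     F
  F F |   F     F
All 4 rows agree, so the expressions are logically equivalent.

Yes


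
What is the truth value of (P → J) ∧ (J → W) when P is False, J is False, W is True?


P = False, J = False, W = True
Step 1: P → J is false only when P=True and J=False. Result: True
Step 2: J → W is false only when J=True and W=False. Result: True
Step 3: True ∧ True = True

True


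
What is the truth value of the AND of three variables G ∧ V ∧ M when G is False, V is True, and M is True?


G = False, V = True, M = True
Step 1: G ∧ V = False AND True = False
Step 2: (False) ∧ M = (False) AND True = False
AND is true only when ALL operands are true.

False


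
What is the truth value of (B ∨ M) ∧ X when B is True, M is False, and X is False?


B = True, M = False, X = False
Step 1: B ∨ M = True OR False = True
Step 2: True ∧ X = True AND False = False
OR is true when at least one operand is true; AND requires both.

False


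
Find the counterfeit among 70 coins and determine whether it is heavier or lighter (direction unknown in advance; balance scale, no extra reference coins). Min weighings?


Let n = 70. 140 possibilities (n coins × lighter/heavier); each weighing has 3 outcomes.
Bound for k weighings: say the first weighing puts j coins on each pan. If it tips, the 2j weighed coins remain suspects (each with a known direction) and k-1 weighings give 3^(k-1) outcomes; 3^(k-1) is odd, so 2j ≤ 3^(k-1) - 1. If it balances, the n - 2j unweighed coins remain with direction unknown: 2(n - 2j) ≤ 3^(k-1) - 1 by the same parity argument. Adding, n ≤ (3^(k-1) - 1) + (3^(k-1) - 1)/2 = (3^k - 3)/2, and the classical three-group strategy achieves this (3 coins in 2 weighings, 12 in 3, 39 in 4, 120 in 5).
So we need the smallest k with (3^k - 3)/2 ≥ 70.
k = 4: (3^4 - 3)/2 = 39 < 70 ✗
k = 5: (3^5 - 3)/2 = 120 ≥ 70 ✓

5


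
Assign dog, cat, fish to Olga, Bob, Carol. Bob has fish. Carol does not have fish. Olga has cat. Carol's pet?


From clues:
  Bob → fish
  Olga → cat
By elimination, Carol gets the remaining.

dog


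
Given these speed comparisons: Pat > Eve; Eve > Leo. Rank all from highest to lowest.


Constraints: Pat > Eve; Eve > Leo
Method: at each step, the next-highest is the one remaining person who never appears on the smaller side of a constraint between remaining people.
  Step 1: remaining {Leo, Eve, Pat}; on the smaller side: {Leo, Eve} → Pat is next (Pat > Eve).
  Step 2: remaining {Leo, Eve}; on the smaller side: {Leo} → Eve is next (Eve > Leo).
  Step 3: only Leo remains → lowest.
Final ranking (highest to lowest):

Pat > Eve > Leo


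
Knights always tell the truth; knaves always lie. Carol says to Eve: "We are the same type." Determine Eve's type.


Carol says: "We are the same type."
Case 1: Carol is a Knight (truth-teller)
  Statement is true → they ARE the same → Eve is also a Knight
Case 2: Carol is a Knave (liar)
  Statement is false → they are NOT the same → Eve is a Knight
In both cases, Eve is a Knight.

Knight


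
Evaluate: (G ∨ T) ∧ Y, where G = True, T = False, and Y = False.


G = True, T = False, Y = False
Step 1: G ∨ T = True OR False = True
Step 2: True ∧ Y = True AND False = False
OR is true when at least one operand is true; AND requires both.

False


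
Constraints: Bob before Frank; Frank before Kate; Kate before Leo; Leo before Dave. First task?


Constraints: Bob before Frank; Frank before Kate; Kate before Leo; Leo before Dave
The first task can have nothing scheduled before it, so it must never appear on the right of a 'before'.
Tasks appearing after some 'before': Frank, Kate, Leo, Dave.
The only task not in that list is Bob → it is first.

Bob


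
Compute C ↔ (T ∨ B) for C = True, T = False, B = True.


C = True, T = False, B = True
Step 1: T ∨ B = False OR True = True
Step 2: C ↔ (True): true when both sides have same truth value.
Result: True ↔ True = True

True


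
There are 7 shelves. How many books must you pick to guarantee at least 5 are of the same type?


Pigeonhole: to guarantee k in one of n categories, need (k-1)×n + 1.
k = 5, n = 7
Minimum = (5-1) × 7 + 1 = 4 × 7 + 1

29


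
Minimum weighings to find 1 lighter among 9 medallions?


Each weighing has 3 outcomes (left heavy / balance / right heavy), so k weighings distinguish at most 3^k cases; splitting into three near-equal groups achieves this.
Need 3^k ≥ 9: 3^1 = 3 < 9 ≤ 3^2 = 9
k = ⌈log₃(9)⌉ = 2

2


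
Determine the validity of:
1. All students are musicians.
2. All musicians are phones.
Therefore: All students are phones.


Premise 1: All students are musicians.
Premise 2: All musicians are phones.
Conclusion: All students are phones.
Barbara syllogism (AAA-1): All A are B, All B are C → All A are C.
Middle term (musicians) distributed in premise 2.

Valid


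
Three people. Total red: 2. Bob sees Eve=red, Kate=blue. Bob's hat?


Total red = 2, seen red = 1
Own red = 2 - 1 = 1
Bob's hat is red.

red


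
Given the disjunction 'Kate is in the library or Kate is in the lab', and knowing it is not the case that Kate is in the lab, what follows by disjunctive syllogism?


Disjunctive syllogism: P ∨ Q, ¬P ⊢ Q
Disjunction: Kate is in the library ∨ Kate is in the lab
We know it is not the case that Kate is in the lab.
By disjunctive syllogism, the other disjunct must be true.

Kate is in the library


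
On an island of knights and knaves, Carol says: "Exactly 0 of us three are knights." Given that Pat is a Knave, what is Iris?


Carol claims exactly 0 knights among Carol, Pat, Iris.
Given: Pat is a Knave.

Case 1: Carol is a Knight (tells truth)
  Then exactly 0 of the three are knights.
  Counting Carol, Pat: 1 knight(s) so far. Need -1 more → impossible.
Case 2: Carol is a Knave (lies)
  Then the count is NOT 0.
  If Iris = Knave, count = 0 = 0 → claim would be true, contradicts lie.
  If Iris = Knight, count = 1 ≠ 0 → lie confirmed ✓

Iris is a Knight.

Knight


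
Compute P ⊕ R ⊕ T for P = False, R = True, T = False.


P = False, R = True, T = False
Step 1: P ⊕ R = False XOR True = True
Step 2: True ⊕ T = True XOR False = True
XOR is true when an odd number of operands are true.

True


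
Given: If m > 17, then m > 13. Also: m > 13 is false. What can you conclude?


Modus tollens: P → Q, ¬Q ⊢ ¬P
P: m > 17
Q: m > 13
We have P → Q and Q is false.
By modus tollens, P must be false.

It is not the case that m > 17


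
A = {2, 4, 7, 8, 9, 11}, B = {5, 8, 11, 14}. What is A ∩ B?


A = {2, 4, 7, 8, 9, 11}
B = {5, 8, 11, 14}
Operation: intersection
Elements in both: 8, 11

{8, 11}


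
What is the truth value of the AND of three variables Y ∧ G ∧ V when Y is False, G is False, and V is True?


Y = False, G = False, V = True
Step 1: Y ∧ G = False AND False = False
Step 2: (False) ∧ V = (False) AND True = False
AND is true only when ALL operands are true.

False


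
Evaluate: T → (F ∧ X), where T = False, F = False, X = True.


T = False, F = False, X = True
Step 1: F ∧ X = False AND True = False
Step 2: T → (False): false only when T=True and consequent=False.
Result: True

True


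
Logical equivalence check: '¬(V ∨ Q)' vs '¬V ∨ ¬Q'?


Expression 1: ¬(V ∨ Q)
Expression 2: ¬V ∨ ¬Q
Truth table (V Q | Expr1 Expr2):
  T T |   F     F
  T F |   F     T   ← differ
  F T |   F     T   ← differ
  F F |   T     T
Counterexample: V=T, Q=F gives Expr1 = F but Expr2 = T, so the expressions are NOT logically equivalent.

No


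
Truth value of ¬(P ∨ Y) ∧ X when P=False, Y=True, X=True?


P = False, Y = True, X = True
Expression: ¬(P ∨ Y) ∧ X
Step 1: P ∨ Y = False OR True = True
Step 2: ¬(P ∨ Y) = NOT True = False
Step 3: (False) ∧ X = False AND True = False

False


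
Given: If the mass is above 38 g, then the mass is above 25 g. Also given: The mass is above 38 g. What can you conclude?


Modus ponens: P → Q, P ⊢ Q
P: the mass is above 38 g
Q: the mass is above 25 g
We have P → Q and P is true.
By modus ponens, Q must be true.

The mass is above 25 g


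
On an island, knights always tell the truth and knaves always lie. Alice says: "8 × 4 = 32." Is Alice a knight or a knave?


Statement: "8 × 4 = 32."
Actual: 8 × 4 = 32
Claimed: 32
Statement is TRUE → Alice tells the truth → Knight

Knight


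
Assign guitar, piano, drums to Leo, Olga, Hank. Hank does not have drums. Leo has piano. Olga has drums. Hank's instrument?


From clues:
  Olga → drums
  Leo → piano
By elimination, Hank gets the remaining.

guitar


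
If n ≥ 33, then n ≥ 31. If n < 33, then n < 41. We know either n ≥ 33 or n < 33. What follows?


Constructive dilemma: (P → Q) ∧ (R → S), P ∨ R ⊢ Q ∨ S
Premise 1: n ≥ 33 → n ≥ 31
Premise 2: n < 33 → n < 41
Premise 3: n ≥ 33 ∨ n < 33
Case 1: Assuming n ≥ 33, then by Premise 1, n ≥ 31.
Case 2: Assuming n < 33, then by Premise 2, n < 41.
Since one of n ≥ 33 or n < 33 must hold, we get n ≥ 31 or n < 41.

n ≥ 31 or n < 41.


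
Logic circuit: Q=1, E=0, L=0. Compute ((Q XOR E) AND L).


Q XOR E = 1^0 = 1
1 AND 0 = 0

0


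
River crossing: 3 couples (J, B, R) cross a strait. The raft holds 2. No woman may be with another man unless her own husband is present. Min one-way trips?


Label couples J, B, R (H = husband, W = wife).
Counting alone: 6 people, the raft carries 2 and someone must bring it back, so each round trip nets at most +1 on the far side until the last crossing → at least 9 trips. The jealousy constraint makes 9 impossible; the shortest valid schedule has 11:
1. WJ+WB →  (far: WJ,WB; near: HJ,HB,HR,WR)
2. WJ ←       (far: WB; near: HJ,HB,HR,WJ,WR)
3. WJ+WR →  (far: WJ,WB,WR; near: HJ,HB,HR)
4. WJ ←       (far: WB,WR; near: HJ,HB,HR,WJ)
5. HB+HR →  (far: HB,WB,HR,WR; near: HJ,WJ)
6. HB+WB ←  (far: HR,WR; near: HJ,WJ,HB,WB)
7. HJ+HB →  (far: HJ,HB,HR,WR; near: WJ,WB)
8. WR ←       (far: HJ,HB,HR; near: WJ,WB,WR)
9. WJ+WB →  (far: HJ,WJ,HB,WB,HR; near: WR)
10. HR ←      (far: HJ,WJ,HB,WB; near: HR,WR)
11. HR+WR → (far: all six; near: empty)
In every state each wife is either with her husband or with no other man.
Minimum trips = 11

11


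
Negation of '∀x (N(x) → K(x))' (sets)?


Original: ∀x (N(x) → K(x))
Rule: ¬∀→∃, ¬∃→∀, negate predicate.
Negation: ∃x (N(x) ∧ ¬K(x))

∃x (N(x) ∧ ¬K(x))


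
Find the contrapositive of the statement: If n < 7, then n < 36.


Original: If n < 7, then n < 36
Contrapositive: If ¬Q, then ¬P
Negate Q: not (n < 36)
Negate P: not (n < 7)

If not (n < 36), then not (n < 7).


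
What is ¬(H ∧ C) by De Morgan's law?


De Morgan's law: ¬(P ∧ Q) ≡ ¬P ∨ ¬Q
¬(H ∧ C) = ¬H ∨ ¬C

¬H ∨ ¬C


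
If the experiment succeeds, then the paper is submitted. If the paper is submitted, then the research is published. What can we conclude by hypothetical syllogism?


Hypothetical syllogism: P → Q, Q → R ⊢ P → R
Premise 1: the experiment succeeds → the paper is submitted
Premise 2: the paper is submitted → the research is published
Chain the implications: the middle term (the paper is submitted) links the two.
Conclusion: If the experiment succeeds, then the research is published.

If the experiment succeeds, then the research is published.


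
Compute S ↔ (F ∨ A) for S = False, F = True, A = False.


S = False, F = True, A = False
Step 1: F ∨ A = True OR False = True
Step 2: S ↔ (True): true when both sides have same truth value.
Result: False ↔ True = False

False


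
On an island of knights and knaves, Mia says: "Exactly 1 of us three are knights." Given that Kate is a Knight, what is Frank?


Mia claims exactly 1 knights among Mia, Kate, Frank.
Given: Kate is a Knight.

Case 1: Mia is a Knight (tells truth)
  Then exactly 1 of the three are knights.
  Counting Mia, Kate: 2 knight(s) so far. Need -1 more → impossible.
Case 2: Mia is a Knave (lies)
  Then the count is NOT 1.
  If Frank = Knave, count = 1 = 1 → claim would be true, contradicts lie.
  If Frank = Knight, count = 2 ≠ 1 → lie confirmed ✓

Frank is a Knight.

Knight


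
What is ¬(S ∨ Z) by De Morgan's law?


De Morgan's law: ¬(P ∨ Q) ≡ ¬P ∧ ¬Q
¬(S ∨ Z) = ¬S ∧ ¬Z

¬S ∧ ¬Z


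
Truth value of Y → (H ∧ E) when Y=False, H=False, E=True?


Y = False, H = False, E = True
Expression: Y → (H ∧ E)
Step 1: H ∧ E = False AND True = False
Step 2: Y → (False) = False → False = True

True


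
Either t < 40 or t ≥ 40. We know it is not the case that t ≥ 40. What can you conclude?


Disjunctive syllogism: P ∨ Q, ¬P ⊢ Q
Disjunction: t < 40 ∨ t ≥ 40
We know it is not the case that t ≥ 40.
By disjunctive syllogism, the other disjunct must be true.

t < 40
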